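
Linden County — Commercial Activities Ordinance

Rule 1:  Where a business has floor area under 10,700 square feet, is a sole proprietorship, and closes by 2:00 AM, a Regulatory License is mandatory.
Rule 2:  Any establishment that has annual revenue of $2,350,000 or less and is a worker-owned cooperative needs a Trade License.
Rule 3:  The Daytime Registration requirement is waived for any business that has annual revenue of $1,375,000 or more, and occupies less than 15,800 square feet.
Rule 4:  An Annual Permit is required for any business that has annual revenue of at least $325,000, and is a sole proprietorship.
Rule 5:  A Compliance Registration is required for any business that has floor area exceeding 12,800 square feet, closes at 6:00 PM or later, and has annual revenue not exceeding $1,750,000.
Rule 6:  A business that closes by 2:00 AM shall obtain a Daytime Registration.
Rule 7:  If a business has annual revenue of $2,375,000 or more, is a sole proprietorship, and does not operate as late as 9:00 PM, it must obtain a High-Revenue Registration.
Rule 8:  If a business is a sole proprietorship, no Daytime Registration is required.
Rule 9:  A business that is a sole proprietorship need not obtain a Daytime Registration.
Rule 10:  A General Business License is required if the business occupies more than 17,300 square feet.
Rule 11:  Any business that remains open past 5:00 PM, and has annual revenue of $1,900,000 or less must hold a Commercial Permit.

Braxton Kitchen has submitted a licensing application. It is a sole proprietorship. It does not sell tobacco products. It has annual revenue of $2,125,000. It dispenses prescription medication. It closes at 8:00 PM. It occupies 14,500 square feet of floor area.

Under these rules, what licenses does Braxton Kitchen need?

Rule 1: floor area 14,500 square feet ≥ 10,700 square feet; is a sole proprietorship; closes 8:00 PM, at/before 2:00 AM → Regulatory License not required.
Rule 2: revenue $2,125,000 ≤ $2,350,000; is a sole proprietorship (not: is a worker-owned cooperative) → Trade License not required.
Rule 3: revenue $2,125,000 ≥ $1,375,000; floor area 14,500 square feet < 15,800 square feet → exempt from Daytime Registration.
Rule 4: revenue $2,125,000 ≥ $325,000; is a sole proprietorship → Annual Permit required.
Rule 5: floor area 14,500 square feet > 12,800 square feet; closes 8:00 PM, after 6:00 PM; revenue $2,125,000 > $1,750,000 → Compliance Registration not required.
Rule 6: closes 8:00 PM, at/before 2:00 AM → Daytime Registration required.
Rule 7: revenue $2,125,000 < $2,375,000; is a sole proprietorship; closes 8:00 PM, at/before 9:00 PM → High-Revenue Registration not required.
Rule 8: is a sole proprietorship → exempt from Daytime Registration.
Rule 9: is a sole proprietorship → exempt from Daytime Registration.
Rule 10: floor area 14,500 square feet ≤ 17,300 square feet → General Business License not required.
Rule 11: closes 8:00 PM, after 5:00 PM; revenue $2,125,000 > $1,900,000 → Commercial Permit not required.

Annual Permit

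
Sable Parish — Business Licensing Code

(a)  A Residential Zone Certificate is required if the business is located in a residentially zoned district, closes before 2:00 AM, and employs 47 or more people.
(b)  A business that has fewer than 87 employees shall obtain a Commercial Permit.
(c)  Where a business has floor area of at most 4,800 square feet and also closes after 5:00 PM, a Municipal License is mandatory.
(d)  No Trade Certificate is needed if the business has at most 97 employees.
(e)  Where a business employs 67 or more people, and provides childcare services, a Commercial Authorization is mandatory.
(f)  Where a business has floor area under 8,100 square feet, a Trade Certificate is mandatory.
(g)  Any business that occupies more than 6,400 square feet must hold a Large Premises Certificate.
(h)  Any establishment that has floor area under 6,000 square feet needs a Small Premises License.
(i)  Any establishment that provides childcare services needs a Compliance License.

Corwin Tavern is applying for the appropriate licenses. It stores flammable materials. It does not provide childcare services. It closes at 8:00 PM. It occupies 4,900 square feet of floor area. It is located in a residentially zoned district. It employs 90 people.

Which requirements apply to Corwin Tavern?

(a) is located in a residentially zoned district; closes 8:00 PM, at/before 2:00 AM; employees 90 ≥ 47 → Residential Zone Certificate required.
(b) employees 90 ≥ 87 → Commercial Permit not required.
(c) floor area 4,900 square feet > 4,800 square feet; closes 8:00 PM, after 5:00 PM → Municipal License not required.
(d) employees 90 ≤ 97 → exempt from Trade Certificate.
(e) employees 90 ≥ 67; does not provide childcare services → Commercial Authorization not required.
(f) floor area 4,900 square feet < 8,100 square feet → Trade Certificate required.
(g) floor area 4,900 square feet ≤ 6,400 square feet → Large Premises Certificate not required.
(h) floor area 4,900 square feet < 6,000 square feet → Small Premises License required.
(i) does not provide childcare services → Compliance License not required.

Residential Zone Certificate, Small Premises License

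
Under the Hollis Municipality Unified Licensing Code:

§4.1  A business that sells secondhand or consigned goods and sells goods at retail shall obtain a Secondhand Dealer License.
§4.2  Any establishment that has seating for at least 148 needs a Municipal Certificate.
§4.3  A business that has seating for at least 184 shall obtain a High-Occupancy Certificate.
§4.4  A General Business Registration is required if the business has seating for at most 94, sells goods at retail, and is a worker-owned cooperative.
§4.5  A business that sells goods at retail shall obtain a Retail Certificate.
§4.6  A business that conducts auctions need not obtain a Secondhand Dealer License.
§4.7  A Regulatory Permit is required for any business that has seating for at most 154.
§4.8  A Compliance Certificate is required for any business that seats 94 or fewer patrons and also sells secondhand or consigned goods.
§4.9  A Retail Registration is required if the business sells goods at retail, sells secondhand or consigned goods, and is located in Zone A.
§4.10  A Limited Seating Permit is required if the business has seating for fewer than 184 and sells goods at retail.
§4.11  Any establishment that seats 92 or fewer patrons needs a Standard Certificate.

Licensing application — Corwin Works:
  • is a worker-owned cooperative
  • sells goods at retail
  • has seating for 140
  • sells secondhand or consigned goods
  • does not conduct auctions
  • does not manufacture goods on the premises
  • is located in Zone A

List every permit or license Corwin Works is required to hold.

Limited Seating Permit, Regulatory Permit, Retail Certificate, Retail Registration, Secondhand Dealer License

§4.1 sells secondhand or consigned goods; sells goods at retail → Secondhand Dealer License required.
§4.2 seating 140 < 148 → Municipal Certificate not required.
§4.3 seating 140 < 184 → High-Occupancy Certificate not required.
§4.4 seating 140 > 94; sells goods at retail; is a worker-owned cooperative → General Business Registration not required.
§4.5 sells goods at retail → Retail Certificate required.
§4.6 does not conduct auctions → Secondhand Dealer License exemption does not apply.
§4.7 seating 140 ≤ 154 → Regulatory Permit required.
§4.8 seating 140 > 94; sells secondhand or consigned goods → Compliance Certificate not required.
§4.9 sells goods at retail; sells secondhand or consigned goods; is located in Zone A → Retail Registration required.
§4.10 seating 140 < 184; sells goods at retail → Limited Seating Permit required.
§4.11 seating 140 > 92 → Standard Certificate not required.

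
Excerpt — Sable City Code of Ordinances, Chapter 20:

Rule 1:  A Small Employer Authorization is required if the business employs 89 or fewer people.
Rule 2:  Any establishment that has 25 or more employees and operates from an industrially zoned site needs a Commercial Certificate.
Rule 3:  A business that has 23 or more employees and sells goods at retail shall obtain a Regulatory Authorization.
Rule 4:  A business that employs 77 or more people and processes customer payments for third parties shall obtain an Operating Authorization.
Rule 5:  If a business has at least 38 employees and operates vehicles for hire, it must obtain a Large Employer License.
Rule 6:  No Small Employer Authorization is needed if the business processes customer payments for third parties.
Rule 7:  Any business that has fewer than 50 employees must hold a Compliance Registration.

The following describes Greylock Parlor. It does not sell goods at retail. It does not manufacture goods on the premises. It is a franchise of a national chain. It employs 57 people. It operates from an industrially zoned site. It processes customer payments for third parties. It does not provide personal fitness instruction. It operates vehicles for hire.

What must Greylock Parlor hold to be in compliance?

Commercial Certificate, Large Employer License

Rule 1: employees 57 ≤ 89 → Small Employer Authorization required.
Rule 2: employees 57 ≥ 25; operates from an industrially zoned site → Commercial Certificate required.
Rule 3: employees 57 ≥ 23; does not sell goods at retail → Regulatory Authorization not required.
Rule 4: employees 57 < 77; processes customer payments for third parties → Operating Authorization not required.
Rule 5: employees 57 ≥ 38; operates vehicles for hire → Large Employer License required.
Rule 6: processes customer payments for third parties → exempt from Small Employer Authorization.
Rule 7: employees 57 ≥ 50 → Compliance Registration not required.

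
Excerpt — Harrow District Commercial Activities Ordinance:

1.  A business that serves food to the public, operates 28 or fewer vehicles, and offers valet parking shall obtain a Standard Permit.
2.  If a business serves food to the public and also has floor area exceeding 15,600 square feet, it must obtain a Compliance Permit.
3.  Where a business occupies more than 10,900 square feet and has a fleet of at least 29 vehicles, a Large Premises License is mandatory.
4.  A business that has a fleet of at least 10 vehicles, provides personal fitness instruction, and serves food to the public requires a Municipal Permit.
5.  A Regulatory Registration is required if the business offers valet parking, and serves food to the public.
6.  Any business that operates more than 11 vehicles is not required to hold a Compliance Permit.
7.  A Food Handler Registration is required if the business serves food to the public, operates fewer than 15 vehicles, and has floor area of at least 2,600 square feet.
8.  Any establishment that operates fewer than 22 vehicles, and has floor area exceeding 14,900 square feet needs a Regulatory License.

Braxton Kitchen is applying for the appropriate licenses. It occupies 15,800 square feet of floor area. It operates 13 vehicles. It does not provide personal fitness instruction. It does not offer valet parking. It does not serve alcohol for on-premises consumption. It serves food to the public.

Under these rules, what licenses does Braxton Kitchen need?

1. serves food to the public; vehicles 13 ≤ 28; does not offer valet parking → Standard Permit not required.
2. serves food to the public; floor area 15,800 square feet > 15,600 square feet → Compliance Permit required.
3. floor area 15,800 square feet > 10,900 square feet; vehicles 13 < 29 → Large Premises License not required.
4. vehicles 13 ≥ 10; does not provide personal fitness instruction; serves food to the public → Municipal Permit not required.
5. does not offer valet parking; serves food to the public → Regulatory Registration not required.
6. vehicles 13 > 11 → exempt from Compliance Permit.
7. serves food to the public; vehicles 13 < 15; floor area 15,800 square feet ≥ 2,600 square feet → Food Handler Registration required.
8. vehicles 13 < 22; floor area 15,800 square feet > 14,900 square feet → Regulatory License required.

Food Handler Registration, Regulatory License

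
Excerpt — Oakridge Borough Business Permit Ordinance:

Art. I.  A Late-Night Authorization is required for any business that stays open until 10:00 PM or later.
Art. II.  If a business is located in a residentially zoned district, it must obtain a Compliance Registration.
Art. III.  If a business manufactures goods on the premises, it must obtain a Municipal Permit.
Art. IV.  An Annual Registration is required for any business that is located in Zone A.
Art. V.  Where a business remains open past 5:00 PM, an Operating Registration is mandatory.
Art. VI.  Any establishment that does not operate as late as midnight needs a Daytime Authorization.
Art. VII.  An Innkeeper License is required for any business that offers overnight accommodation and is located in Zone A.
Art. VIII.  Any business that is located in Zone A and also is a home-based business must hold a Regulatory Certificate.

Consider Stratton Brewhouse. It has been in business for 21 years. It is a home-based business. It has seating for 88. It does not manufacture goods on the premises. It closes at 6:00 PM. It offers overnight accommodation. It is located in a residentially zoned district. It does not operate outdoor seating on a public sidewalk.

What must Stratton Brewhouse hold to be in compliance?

Compliance Registration, Daytime Authorization, Operating Registration

Art. I. closes 6:00 PM, at/before 10:00 PM → Late-Night Authorization not required.
Art. II. is located in a residentially zoned district → Compliance Registration required.
Art. III. does not manufacture goods on the premises → Municipal Permit not required.
Art. IV. is located in a residentially zoned district (not: is located in Zone A) → Annual Registration not required.
Art. V. closes 6:00 PM, after 5:00 PM → Operating Registration required.
Art. VI. closes 6:00 PM, at/before midnight → Daytime Authorization required.
Art. VII. offers overnight accommodation; is located in a residentially zoned district (not: is located in Zone A) → Innkeeper License not required.
Art. VIII. is located in a residentially zoned district (not: is located in Zone A); is a home-based business → Regulatory Certificate not required.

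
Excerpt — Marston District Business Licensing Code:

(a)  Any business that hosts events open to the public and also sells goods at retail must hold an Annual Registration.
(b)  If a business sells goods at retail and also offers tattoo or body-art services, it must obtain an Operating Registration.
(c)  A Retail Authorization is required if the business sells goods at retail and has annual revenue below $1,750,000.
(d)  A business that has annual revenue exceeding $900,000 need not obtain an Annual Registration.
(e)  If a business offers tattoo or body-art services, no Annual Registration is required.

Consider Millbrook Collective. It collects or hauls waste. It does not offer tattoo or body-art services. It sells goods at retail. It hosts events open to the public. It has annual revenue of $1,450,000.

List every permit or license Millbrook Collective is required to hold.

Retail Authorization

(a) hosts events open to the public; sells goods at retail → Annual Registration required.
(b) sells goods at retail; does not offer tattoo or body-art services → Operating Registration not required.
(c) sells goods at retail; revenue $1,450,000 < $1,750,000 → Retail Authorization required.
(d) revenue $1,450,000 > $900,000 → exempt from Annual Registration.
(e) does not offer tattoo or body-art services → Annual Registration exemption does not apply.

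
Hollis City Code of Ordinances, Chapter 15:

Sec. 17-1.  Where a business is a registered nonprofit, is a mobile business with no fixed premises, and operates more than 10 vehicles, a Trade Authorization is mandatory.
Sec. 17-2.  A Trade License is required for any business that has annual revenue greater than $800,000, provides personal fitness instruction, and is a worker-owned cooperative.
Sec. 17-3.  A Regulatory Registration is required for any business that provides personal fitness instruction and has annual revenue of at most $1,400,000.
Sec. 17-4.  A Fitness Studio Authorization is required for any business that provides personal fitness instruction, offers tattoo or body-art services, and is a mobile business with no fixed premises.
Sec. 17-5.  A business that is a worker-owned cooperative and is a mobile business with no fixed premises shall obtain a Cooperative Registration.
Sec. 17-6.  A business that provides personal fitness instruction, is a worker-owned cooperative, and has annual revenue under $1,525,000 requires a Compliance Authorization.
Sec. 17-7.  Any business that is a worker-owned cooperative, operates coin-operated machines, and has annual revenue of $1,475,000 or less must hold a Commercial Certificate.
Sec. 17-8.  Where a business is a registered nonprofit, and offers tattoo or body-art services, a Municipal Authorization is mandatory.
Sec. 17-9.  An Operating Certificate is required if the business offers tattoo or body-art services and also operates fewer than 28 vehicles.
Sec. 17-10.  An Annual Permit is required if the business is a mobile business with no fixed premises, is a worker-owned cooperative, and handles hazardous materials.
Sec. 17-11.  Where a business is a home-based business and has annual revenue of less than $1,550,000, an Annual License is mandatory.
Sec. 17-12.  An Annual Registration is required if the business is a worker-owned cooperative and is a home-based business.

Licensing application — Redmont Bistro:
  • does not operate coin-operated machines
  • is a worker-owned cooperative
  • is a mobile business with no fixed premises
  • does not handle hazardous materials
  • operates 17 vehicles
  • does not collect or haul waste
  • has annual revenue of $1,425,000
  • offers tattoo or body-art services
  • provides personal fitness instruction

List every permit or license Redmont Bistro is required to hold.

Compliance Authorization, Cooperative Registration, Fitness Studio Authorization, Operating Certificate, Trade License

Sec. 17-1. is a worker-owned cooperative (not: is a registered nonprofit); is a mobile business with no fixed premises; vehicles 17 > 10 → Trade Authorization not required.
Sec. 17-2. revenue $1,425,000 > $800,000; provides personal fitness instruction; is a worker-owned cooperative → Trade License required.
Sec. 17-3. provides personal fitness instruction; revenue $1,425,000 > $1,400,000 → Regulatory Registration not required.
Sec. 17-4. provides personal fitness instruction; offers tattoo or body-art services; is a mobile business with no fixed premises → Fitness Studio Authorization required.
Sec. 17-5. is a worker-owned cooperative; is a mobile business with no fixed premises → Cooperative Registration required.
Sec. 17-6. provides personal fitness instruction; is a worker-owned cooperative; revenue $1,425,000 < $1,525,000 → Compliance Authorization required.
Sec. 17-7. is a worker-owned cooperative; does not operate coin-operated machines; revenue $1,425,000 ≤ $1,475,000 → Commercial Certificate not required.
Sec. 17-8. is a worker-owned cooperative (not: is a registered nonprofit); offers tattoo or body-art services → Municipal Authorization not required.
Sec. 17-9. offers tattoo or body-art services; vehicles 17 < 28 → Operating Certificate required.
Sec. 17-10. is a mobile business with no fixed premises; is a worker-owned cooperative; does not handle hazardous materials → Annual Permit not required.
Sec. 17-11. is a mobile business with no fixed premises (not: is a home-based business); revenue $1,425,000 < $1,550,000 → Annual License not required.
Sec. 17-12. is a worker-owned cooperative; is a mobile business with no fixed premises (not: is a home-based business) → Annual Registration not required.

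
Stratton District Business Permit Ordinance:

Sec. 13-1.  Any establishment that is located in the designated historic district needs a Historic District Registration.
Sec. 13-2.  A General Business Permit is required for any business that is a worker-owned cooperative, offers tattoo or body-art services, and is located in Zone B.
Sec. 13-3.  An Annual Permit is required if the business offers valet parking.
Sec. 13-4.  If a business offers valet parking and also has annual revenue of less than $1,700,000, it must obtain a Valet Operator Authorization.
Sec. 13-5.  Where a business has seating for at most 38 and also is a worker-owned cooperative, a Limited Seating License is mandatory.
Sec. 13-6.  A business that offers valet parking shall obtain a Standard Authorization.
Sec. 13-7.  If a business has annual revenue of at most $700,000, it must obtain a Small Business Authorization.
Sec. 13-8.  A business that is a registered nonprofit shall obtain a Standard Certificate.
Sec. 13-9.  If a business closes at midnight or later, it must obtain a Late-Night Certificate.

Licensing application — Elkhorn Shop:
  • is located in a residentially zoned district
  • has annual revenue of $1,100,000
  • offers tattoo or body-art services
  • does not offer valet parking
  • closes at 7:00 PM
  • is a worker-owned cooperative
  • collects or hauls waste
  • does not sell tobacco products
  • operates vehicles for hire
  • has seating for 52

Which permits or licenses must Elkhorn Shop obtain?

None

Sec. 13-1. is located in a residentially zoned district (not: is located in the designated historic district) → Historic District Registration not required.
Sec. 13-2. is a worker-owned cooperative; offers tattoo or body-art services; is located in a residentially zoned district (not: is located in Zone B) → General Business Permit not required.
Sec. 13-3. does not offer valet parking → Annual Permit not required.
Sec. 13-4. does not offer valet parking; revenue $1,100,000 < $1,700,000 → Valet Operator Authorization not required.
Sec. 13-5. seating 52 > 38; is a worker-owned cooperative → Limited Seating License not required.
Sec. 13-6. does not offer valet parking → Standard Authorization not required.
Sec. 13-7. revenue $1,100,000 > $700,000 → Small Business Authorization not required.
Sec. 13-8. is a worker-owned cooperative (not: is a registered nonprofit) → Standard Certificate not required.
Sec. 13-9. closes 7:00 PM, at/before midnight → Late-Night Certificate not required.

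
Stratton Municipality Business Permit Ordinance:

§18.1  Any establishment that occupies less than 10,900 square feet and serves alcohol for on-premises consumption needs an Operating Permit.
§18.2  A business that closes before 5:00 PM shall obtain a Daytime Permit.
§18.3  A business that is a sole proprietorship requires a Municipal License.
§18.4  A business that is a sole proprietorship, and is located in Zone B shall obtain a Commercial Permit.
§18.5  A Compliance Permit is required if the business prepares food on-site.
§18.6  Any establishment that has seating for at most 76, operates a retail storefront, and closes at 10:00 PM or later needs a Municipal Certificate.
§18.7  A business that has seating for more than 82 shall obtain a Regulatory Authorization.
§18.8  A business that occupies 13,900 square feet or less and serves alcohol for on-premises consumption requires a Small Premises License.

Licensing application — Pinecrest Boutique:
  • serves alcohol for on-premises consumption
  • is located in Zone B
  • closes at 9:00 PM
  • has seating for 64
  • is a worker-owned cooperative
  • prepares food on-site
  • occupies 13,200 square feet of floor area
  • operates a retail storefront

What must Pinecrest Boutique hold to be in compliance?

Compliance Permit, Small Premises License

§18.1 floor area 13,200 square feet ≥ 10,900 square feet; serves alcohol for on-premises consumption → Operating Permit not required.
§18.2 closes 9:00 PM, after 5:00 PM → Daytime Permit not required.
§18.3 is a worker-owned cooperative (not: is a sole proprietorship) → Municipal License not required.
§18.4 is a worker-owned cooperative (not: is a sole proprietorship); is located in Zone B → Commercial Permit not required.
§18.5 prepares food on-site → Compliance Permit required.
§18.6 seating 64 ≤ 76; operates a retail storefront; closes 9:00 PM, at/before 10:00 PM → Municipal Certificate not required.
§18.7 seating 64 ≤ 82 → Regulatory Authorization not required.
§18.8 floor area 13,200 square feet ≤ 13,900 square feet; serves alcohol for on-premises consumption → Small Premises License required.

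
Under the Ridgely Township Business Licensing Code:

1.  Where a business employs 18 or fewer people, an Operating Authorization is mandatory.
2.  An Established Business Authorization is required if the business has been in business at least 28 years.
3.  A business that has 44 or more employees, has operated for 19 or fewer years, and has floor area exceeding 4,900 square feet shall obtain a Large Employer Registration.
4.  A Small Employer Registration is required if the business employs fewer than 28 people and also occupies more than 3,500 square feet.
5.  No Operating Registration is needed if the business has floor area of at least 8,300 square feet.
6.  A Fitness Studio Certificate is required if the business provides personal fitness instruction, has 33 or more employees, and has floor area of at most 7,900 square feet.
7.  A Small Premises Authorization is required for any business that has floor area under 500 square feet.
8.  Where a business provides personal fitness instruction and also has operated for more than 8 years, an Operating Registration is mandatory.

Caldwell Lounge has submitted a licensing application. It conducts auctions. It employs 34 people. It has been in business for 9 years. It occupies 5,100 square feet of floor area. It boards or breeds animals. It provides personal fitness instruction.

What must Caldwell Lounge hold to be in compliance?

Fitness Studio Certificate, Operating Registration

1. employees 34 > 18 → Operating Authorization not required.
2. years in business 9 < 28 → Established Business Authorization not required.
3. employees 34 < 44; years in business 9 ≤ 19; floor area 5,100 square feet > 4,900 square feet → Large Employer Registration not required.
4. employees 34 ≥ 28; floor area 5,100 square feet > 3,500 square feet → Small Employer Registration not required.
5. floor area 5,100 square feet < 8,300 square feet → Operating Registration exemption does not apply.
6. provides personal fitness instruction; employees 34 ≥ 33; floor area 5,100 square feet ≤ 7,900 square feet → Fitness Studio Certificate required.
7. floor area 5,100 square feet ≥ 500 square feet → Small Premises Authorization not required.
8. provides personal fitness instruction; years in business 9 > 8 → Operating Registration required.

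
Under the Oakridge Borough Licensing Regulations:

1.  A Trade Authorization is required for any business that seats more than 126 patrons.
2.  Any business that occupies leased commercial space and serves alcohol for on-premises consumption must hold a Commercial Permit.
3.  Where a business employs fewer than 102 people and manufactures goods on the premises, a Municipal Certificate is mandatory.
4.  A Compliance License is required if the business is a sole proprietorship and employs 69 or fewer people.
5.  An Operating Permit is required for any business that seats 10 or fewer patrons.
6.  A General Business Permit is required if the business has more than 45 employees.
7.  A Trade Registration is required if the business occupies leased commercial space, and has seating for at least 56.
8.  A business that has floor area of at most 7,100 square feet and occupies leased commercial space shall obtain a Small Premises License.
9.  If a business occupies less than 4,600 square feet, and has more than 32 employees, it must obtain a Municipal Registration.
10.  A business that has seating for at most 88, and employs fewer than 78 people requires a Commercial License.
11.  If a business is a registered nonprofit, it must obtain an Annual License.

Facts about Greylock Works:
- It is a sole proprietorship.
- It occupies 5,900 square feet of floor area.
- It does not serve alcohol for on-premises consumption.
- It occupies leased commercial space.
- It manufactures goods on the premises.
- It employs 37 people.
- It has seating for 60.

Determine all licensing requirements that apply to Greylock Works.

Commercial License, Compliance License, Municipal Certificate, Small Premises License, Trade Registration

1. seating 60 ≤ 126 → Trade Authorization not required.
2. occupies leased commercial space; does not serve alcohol for on-premises consumption → Commercial Permit not required.
3. employees 37 < 102; manufactures goods on the premises → Municipal Certificate required.
4. is a sole proprietorship; employees 37 ≤ 69 → Compliance License required.
5. seating 60 > 10 → Operating Permit not required.
6. employees 37 ≤ 45 → General Business Permit not required.
7. occupies leased commercial space; seating 60 ≥ 56 → Trade Registration required.
8. floor area 5,900 square feet ≤ 7,100 square feet; occupies leased commercial space → Small Premises License required.
9. floor area 5,900 square feet ≥ 4,600 square feet; employees 37 > 32 → Municipal Registration not required.
10. seating 60 ≤ 88; employees 37 < 78 → Commercial License required.
11. is a sole proprietorship (not: is a registered nonprofit) → Annual License not required.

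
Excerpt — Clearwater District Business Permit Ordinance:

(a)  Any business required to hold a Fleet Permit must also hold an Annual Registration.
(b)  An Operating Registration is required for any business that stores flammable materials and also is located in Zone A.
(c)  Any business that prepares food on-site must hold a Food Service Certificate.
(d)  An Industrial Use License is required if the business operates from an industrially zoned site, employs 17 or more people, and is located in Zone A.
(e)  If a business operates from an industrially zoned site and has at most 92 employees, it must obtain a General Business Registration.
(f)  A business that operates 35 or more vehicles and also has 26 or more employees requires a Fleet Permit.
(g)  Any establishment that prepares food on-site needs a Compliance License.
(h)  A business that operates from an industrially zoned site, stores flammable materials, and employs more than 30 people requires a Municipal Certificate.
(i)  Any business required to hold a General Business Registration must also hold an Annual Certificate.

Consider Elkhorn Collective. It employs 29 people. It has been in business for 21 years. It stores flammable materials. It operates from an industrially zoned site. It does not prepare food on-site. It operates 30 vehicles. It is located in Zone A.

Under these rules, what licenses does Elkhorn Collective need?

Annual Certificate, General Business Registration, Industrial Use License, Operating Registration

(a) Fleet Permit is not required → no effect.
(b) stores flammable materials; is located in Zone A → Operating Registration required.
(c) does not prepare food on-site → Food Service Certificate not required.
(d) operates from an industrially zoned site; employees 29 ≥ 17; is located in Zone A → Industrial Use License required.
(e) operates from an industrially zoned site; employees 29 ≤ 92 → General Business Registration required.
(f) vehicles 30 < 35; employees 29 ≥ 26 → Fleet Permit not required.
(g) does not prepare food on-site → Compliance License not required.
(h) operates from an industrially zoned site; stores flammable materials; employees 29 ≤ 30 → Municipal Certificate not required.
(i) General Business Registration is required → Annual Certificate also required.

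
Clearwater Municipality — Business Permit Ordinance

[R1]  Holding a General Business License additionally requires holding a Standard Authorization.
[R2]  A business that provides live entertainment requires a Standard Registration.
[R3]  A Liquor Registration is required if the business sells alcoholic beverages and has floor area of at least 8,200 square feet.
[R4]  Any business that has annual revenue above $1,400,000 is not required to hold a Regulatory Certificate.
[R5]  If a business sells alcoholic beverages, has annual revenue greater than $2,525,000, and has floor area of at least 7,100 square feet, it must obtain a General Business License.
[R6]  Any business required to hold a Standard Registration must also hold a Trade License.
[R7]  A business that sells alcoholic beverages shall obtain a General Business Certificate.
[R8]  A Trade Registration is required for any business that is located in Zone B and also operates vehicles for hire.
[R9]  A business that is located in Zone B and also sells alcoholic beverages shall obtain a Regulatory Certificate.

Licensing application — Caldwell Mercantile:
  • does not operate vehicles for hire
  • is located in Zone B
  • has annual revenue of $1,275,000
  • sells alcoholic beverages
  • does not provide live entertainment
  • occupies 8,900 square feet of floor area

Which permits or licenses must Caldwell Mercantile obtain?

[R1] General Business License is not required → no effect.
[R2] does not provide live entertainment → Standard Registration not required.
[R3] sells alcoholic beverages; floor area 8,900 square feet ≥ 8,200 square feet → Liquor Registration required.
[R4] revenue $1,275,000 ≤ $1,400,000 → Regulatory Certificate exemption does not apply.
[R5] sells alcoholic beverages; revenue $1,275,000 ≤ $2,525,000; floor area 8,900 square feet ≥ 7,100 square feet → General Business License not required.
[R6] Standard Registration is not required → no effect.
[R7] sells alcoholic beverages → General Business Certificate required.
[R8] is located in Zone B; does not operate vehicles for hire → Trade Registration not required.
[R9] is located in Zone B; sells alcoholic beverages → Regulatory Certificate required.

General Business Certificate, Liquor Registration, Regulatory Certificate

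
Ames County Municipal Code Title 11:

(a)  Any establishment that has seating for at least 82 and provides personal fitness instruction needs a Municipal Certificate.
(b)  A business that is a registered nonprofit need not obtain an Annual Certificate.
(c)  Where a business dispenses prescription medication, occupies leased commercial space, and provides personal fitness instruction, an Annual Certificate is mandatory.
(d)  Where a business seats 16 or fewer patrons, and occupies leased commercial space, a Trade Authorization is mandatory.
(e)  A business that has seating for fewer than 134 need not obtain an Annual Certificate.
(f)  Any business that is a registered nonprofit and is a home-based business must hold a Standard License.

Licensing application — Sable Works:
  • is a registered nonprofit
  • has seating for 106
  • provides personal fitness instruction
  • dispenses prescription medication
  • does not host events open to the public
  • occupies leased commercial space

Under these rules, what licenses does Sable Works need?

(a) seating 106 ≥ 82; provides personal fitness instruction → Municipal Certificate required.
(b) is a registered nonprofit → exempt from Annual Certificate.
(c) dispenses prescription medication; occupies leased commercial space; provides personal fitness instruction → Annual Certificate required.
(d) seating 106 > 16; occupies leased commercial space → Trade Authorization not required.
(e) seating 106 < 134 → exempt from Annual Certificate.
(f) is a registered nonprofit; occupies leased commercial space (not: is a home-based business) → Standard License not required.

Municipal Certificate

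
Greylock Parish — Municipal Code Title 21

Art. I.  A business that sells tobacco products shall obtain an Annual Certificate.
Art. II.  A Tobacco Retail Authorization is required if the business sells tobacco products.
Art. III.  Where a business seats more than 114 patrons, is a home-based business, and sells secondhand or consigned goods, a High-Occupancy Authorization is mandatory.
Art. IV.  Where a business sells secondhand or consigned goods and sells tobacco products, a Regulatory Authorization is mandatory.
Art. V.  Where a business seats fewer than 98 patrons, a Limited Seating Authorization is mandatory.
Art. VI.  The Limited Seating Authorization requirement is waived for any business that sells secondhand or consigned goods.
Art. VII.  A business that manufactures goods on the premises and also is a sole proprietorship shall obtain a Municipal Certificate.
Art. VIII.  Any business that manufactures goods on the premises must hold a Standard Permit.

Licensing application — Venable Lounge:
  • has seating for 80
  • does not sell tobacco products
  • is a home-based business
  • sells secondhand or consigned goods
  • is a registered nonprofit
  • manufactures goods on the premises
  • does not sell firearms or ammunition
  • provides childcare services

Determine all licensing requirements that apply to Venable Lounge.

Standard Permit

Art. I. does not sell tobacco products → Annual Certificate not required.
Art. II. does not sell tobacco products → Tobacco Retail Authorization not required.
Art. III. seating 80 ≤ 114; is a home-based business; sells secondhand or consigned goods → High-Occupancy Authorization not required.
Art. IV. sells secondhand or consigned goods; does not sell tobacco products → Regulatory Authorization not required.
Art. V. seating 80 < 98 → Limited Seating Authorization required.
Art. VI. sells secondhand or consigned goods → exempt from Limited Seating Authorization.
Art. VII. manufactures goods on the premises; is a registered nonprofit (not: is a sole proprietorship) → Municipal Certificate not required.
Art. VIII. manufactures goods on the premises → Standard Permit required.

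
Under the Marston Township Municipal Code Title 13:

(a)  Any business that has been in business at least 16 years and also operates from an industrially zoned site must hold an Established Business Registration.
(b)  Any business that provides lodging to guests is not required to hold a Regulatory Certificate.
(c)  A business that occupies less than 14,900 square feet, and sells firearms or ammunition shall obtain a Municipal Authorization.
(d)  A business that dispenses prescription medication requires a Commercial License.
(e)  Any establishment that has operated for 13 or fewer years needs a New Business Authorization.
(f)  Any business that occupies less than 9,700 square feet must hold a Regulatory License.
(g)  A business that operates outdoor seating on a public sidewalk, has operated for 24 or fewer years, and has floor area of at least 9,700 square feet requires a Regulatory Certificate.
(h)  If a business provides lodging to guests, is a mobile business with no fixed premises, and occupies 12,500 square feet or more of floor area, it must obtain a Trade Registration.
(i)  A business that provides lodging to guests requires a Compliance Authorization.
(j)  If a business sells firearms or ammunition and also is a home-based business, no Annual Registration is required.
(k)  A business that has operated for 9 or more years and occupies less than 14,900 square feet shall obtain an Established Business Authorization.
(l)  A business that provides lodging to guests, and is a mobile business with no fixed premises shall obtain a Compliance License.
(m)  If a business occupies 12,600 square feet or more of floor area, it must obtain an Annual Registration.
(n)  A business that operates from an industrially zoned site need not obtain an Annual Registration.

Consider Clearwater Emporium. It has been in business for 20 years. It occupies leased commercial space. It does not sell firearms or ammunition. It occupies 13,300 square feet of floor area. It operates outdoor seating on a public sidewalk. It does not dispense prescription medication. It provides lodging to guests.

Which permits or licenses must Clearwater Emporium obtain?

(a) years in business 20 ≥ 16; occupies leased commercial space (not: operates from an industrially zoned site) → Established Business Registration not required.
(b) provides lodging to guests → exempt from Regulatory Certificate.
(c) floor area 13,300 square feet < 14,900 square feet; does not sell firearms or ammunition → Municipal Authorization not required.
(d) does not dispense prescription medication → Commercial License not required.
(e) years in business 20 > 13 → New Business Authorization not required.
(f) floor area 13,300 square feet ≥ 9,700 square feet → Regulatory License not required.
(g) operates outdoor seating on a public sidewalk; years in business 20 ≤ 24; floor area 13,300 square feet ≥ 9,700 square feet → Regulatory Certificate required.
(h) provides lodging to guests; occupies leased commercial space (not: is a mobile business with no fixed premises); floor area 13,300 square feet ≥ 12,500 square feet → Trade Registration not required.
(i) provides lodging to guests → Compliance Authorization required.
(j) does not sell firearms or ammunition; occupies leased commercial space (not: is a home-based business) → Annual Registration exemption does not apply.
(k) years in business 20 ≥ 9; floor area 13,300 square feet < 14,900 square feet → Established Business Authorization required.
(l) provides lodging to guests; occupies leased commercial space (not: is a mobile business with no fixed premises) → Compliance License not required.
(m) floor area 13,300 square feet ≥ 12,600 square feet → Annual Registration required.
(n) occupies leased commercial space (not: operates from an industrially zoned site) → Annual Registration exemption does not apply.

Annual Registration, Compliance Authorization, Established Business Authorization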